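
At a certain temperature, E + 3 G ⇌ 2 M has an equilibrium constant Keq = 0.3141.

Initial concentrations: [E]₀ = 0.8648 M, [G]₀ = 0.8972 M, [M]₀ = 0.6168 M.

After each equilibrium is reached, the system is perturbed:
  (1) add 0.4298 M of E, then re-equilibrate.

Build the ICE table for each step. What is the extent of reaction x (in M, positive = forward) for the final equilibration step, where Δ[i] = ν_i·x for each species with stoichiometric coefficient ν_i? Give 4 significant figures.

x = 0.02281 M

Q₀ = 0.6091 vs Keq = 0.3141 ⇒ Q>K, reverse
Step 1:
                    E           G           M
  I            0.8648      0.8972      0.6168
  C           0.03785      0.1136    -0.07571
  E            0.9027       1.011      0.5411
  solve Keq expr → x = -0.03785; check Q = 0.3141
Then add 0.4298 M of E.
Step 2:
                    E           G           M
  I             1.332       1.011      0.5411
  C          -0.02281    -0.06843     0.04562
  E              1.31      0.9423      0.5867
  solve Keq expr → x = 0.02281; check Q = 0.3141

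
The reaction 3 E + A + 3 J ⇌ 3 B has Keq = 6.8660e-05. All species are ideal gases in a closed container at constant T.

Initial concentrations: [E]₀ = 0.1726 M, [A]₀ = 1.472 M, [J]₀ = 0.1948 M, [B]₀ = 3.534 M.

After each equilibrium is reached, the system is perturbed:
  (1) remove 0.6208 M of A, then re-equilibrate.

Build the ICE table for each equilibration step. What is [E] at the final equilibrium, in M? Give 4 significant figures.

Q₀ = 7.8886e+05 vs Keq = 6.8660e-05 ⇒ Q>K, reverse
Step 1:
                    E           A           J           B
  Initial      0.1726       1.472      0.1948       3.534
  Change         2.98      0.9934        2.98       -2.98
  Equil         3.153       2.465       3.175      0.5538
  solve Keq expr → x = -0.9934; check Q = 6.8660e-05
Then remove 0.6208 M of A.
Step 2:
                    E           A           J           B
  Initial       3.153       1.845       3.175      0.5538
  Change      0.03779      0.0126     0.03779    -0.03779
  Equil         3.191       1.857       3.213       0.516
  solve Keq expr → x = -0.0126; check Q = 6.8660e-05

[E]_eq = 3.191 M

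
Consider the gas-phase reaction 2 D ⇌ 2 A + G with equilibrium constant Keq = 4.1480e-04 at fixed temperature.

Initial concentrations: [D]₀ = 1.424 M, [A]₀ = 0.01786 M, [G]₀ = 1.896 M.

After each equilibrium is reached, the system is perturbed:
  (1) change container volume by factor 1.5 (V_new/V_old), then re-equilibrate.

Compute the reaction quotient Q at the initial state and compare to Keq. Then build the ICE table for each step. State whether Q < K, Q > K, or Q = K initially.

Q₀ = 2.9825e-04 vs Keq = 4.1480e-04 ⇒ Q<K, forward
Step 1:
                  D         A         G
  init        1.424   0.01786     1.896
  Δ       -0.003147  0.003147  0.001574
  eq          1.421   0.02101     1.898
  solve Keq expr → x = 0.001574; check Q = 4.1480e-04
Then change container volume by factor 1.5 (V_new/V_old).
Step 2:
                  D         A         G
  init       0.9472     0.014     1.265
  Δ       -0.003081  0.003081  0.001541
  eq         0.9442   0.01709     1.267
  solve Keq expr → x = 0.001541; check Q = 4.1480e-04

Q₀ = 2.9825e-04; Q < K (proceeds forward)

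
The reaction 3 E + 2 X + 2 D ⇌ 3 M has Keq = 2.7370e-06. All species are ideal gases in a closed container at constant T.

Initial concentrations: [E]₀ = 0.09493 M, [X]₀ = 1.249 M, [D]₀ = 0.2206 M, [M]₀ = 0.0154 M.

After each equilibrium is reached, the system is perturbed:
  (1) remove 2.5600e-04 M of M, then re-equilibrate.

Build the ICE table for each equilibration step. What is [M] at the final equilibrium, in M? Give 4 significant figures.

[M]_eq = 6.7018e-04 M

Q₀ = 0.05624 vs Keq = 2.7370e-06 ⇒ Q>K, reverse
Step 1:
                    E           X           D           M
  I           0.09493       1.249      0.2206      0.0154
  C           0.01473    0.009819    0.009819    -0.01473
  E            0.1097       1.259      0.2304  6.7213e-04
  solve Keq expr → x = -0.004909; check Q = 2.7370e-06
Then remove 2.5600e-04 M of M.
Step 2:
                    E           X           D           M
  I            0.1097       1.259      0.2304  4.1613e-04
  C       -2.5405e-04 -1.6937e-04 -1.6937e-04  2.5405e-04
  E            0.1094       1.259      0.2302  6.7018e-04
  solve Keq expr → x = 8.4685e-05; check Q = 2.7370e-06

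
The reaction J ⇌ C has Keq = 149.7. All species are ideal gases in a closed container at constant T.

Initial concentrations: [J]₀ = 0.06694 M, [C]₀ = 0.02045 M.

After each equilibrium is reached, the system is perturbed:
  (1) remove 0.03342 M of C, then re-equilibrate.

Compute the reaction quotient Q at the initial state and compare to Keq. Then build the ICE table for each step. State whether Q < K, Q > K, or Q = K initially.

Q₀ = 0.3055; Q < K (proceeds forward)

Q₀ = 0.3055 vs Keq = 149.7 ⇒ Q<K, forward
Step 1:
                    J           C
  I           0.06694     0.02045
  C          -0.06636     0.06636
  E        5.7989e-04     0.08681
  solve Keq expr → x = 0.06636; check Q = 149.7
Then remove 0.03342 M of C.
Step 2:
                    J           C
  I        5.7989e-04     0.05339
  C       -2.2177e-04  2.2177e-04
  E        3.5813e-04     0.05361
  solve Keq expr → x = 2.2177e-04; check Q = 149.7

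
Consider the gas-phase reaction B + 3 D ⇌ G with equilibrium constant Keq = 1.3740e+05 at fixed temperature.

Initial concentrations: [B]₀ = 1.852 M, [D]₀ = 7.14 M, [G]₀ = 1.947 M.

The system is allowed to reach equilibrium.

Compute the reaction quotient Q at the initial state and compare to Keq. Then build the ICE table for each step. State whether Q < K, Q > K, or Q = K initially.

Q₀ = 0.002888 vs Keq = 1.3740e+05 ⇒ Q<K, forward
Step 1:
                    B           D           G
  Initial       1.852        7.14       1.947
  Change       -1.852      -5.556       1.852
  Equil    6.9566e-06       1.584       3.799
  solve Keq expr → x = 1.852; check Q = 1.3740e+05

Q₀ = 0.002888; Q < K (proceeds forward)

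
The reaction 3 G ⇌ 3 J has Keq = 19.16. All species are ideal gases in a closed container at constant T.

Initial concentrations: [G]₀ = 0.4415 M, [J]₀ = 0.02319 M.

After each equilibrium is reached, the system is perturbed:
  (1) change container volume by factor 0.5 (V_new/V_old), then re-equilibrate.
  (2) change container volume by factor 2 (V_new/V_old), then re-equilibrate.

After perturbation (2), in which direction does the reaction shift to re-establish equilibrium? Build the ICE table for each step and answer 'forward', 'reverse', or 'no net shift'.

Q₀ = 1.4491e-04 vs Keq = 19.16 ⇒ Q<K, forward
Step 1:
                  G         J
  Initial    0.4415   0.02319
  Change    -0.3151    0.3151
  Equil      0.1264    0.3383
  solve Keq expr → x = 0.105; check Q = 19.16
Then change container volume by factor 0.5 (V_new/V_old).
Step 2:
                  G         J
  Initial    0.2528    0.6765
  Change          0         0
  Equil      0.2528    0.6765
  solve Keq expr → x = 0; check Q = 19.16
Then change container volume by factor 2 (V_new/V_old).
Step 3:
                  G         J
  Initial    0.1264    0.3383
  Change          0         0
  Equil      0.1264    0.3383
  solve Keq expr → x = 0; check Q = 19.16

Direction: no net shift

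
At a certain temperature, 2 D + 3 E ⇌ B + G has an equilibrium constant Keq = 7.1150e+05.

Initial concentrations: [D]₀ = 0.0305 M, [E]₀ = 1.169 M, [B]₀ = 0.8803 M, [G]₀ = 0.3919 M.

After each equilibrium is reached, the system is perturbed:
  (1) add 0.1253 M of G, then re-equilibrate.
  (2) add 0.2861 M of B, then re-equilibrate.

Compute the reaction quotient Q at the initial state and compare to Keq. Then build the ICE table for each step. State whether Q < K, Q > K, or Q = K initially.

Q₀ = 232.1; Q < K (proceeds forward)

Q₀ = 232.1 vs Keq = 7.1150e+05 ⇒ Q<K, forward
Step 1:
                   D          E          B          G
  I           0.0305      1.169     0.8803     0.3919
  C          -0.0299   -0.04485    0.01495    0.01495
  E       6.0030e-04      1.124     0.8952     0.4068
  solve Keq expr → x = 0.01495; check Q = 7.1150e+05
Then add 0.1253 M of G.
Step 2:
                   D          E          B          G
  I       6.0030e-04      1.124     0.8952     0.5321
  C       8.6081e-05 1.2912e-04 -4.3040e-05 -4.3040e-05
  E       6.8638e-04      1.124     0.8952     0.5321
  solve Keq expr → x = -4.3040e-05; check Q = 7.1150e+05
Then add 0.2861 M of B.
Step 3:
                   D          E          B          G
  I       6.8638e-04      1.124      1.181     0.5321
  C       1.0187e-04 1.5281e-04 -5.0936e-05 -5.0936e-05
  E       7.8825e-04      1.124      1.181     0.5321
  solve Keq expr → x = -5.0936e-05; check Q = 7.1150e+05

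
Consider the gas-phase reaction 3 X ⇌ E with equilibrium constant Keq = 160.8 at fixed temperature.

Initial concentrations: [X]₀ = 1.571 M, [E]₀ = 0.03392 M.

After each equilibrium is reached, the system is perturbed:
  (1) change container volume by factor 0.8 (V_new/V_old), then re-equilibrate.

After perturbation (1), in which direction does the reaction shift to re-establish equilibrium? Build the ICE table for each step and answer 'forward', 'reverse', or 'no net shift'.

Direction: forward

Q₀ = 0.008748 vs Keq = 160.8 ⇒ Q<K, forward
Step 1:
                   X          E
  Initial      1.571    0.03392
  Change      -1.424     0.4747
  Equil       0.1468     0.5087
  solve Keq expr → x = 0.4747; check Q = 160.8
Then change container volume by factor 0.8 (V_new/V_old).
Step 2:
                   X          E
  Initial     0.1835     0.6358
  Change    -0.02468   0.008228
  Equil       0.1588      0.644
  solve Keq expr → x = 0.008228; check Q = 160.8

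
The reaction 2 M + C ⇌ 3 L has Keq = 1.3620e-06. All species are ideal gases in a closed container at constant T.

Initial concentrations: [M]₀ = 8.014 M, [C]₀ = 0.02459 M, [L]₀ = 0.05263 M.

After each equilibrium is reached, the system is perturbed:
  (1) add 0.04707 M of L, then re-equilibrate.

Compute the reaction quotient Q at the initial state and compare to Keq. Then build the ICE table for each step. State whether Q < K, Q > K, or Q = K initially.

Q₀ = 9.2309e-05 vs Keq = 1.3620e-06 ⇒ Q>K, reverse
Step 1:
                   M          C          L
  Initial      8.014    0.02459    0.05263
  Change     0.02519    0.01259   -0.03778
  Equil        8.039    0.03718    0.01485
  solve Keq expr → x = -0.01259; check Q = 1.3620e-06
Then add 0.04707 M of L.
Step 2:
                   M          C          L
  Initial      8.039    0.03718    0.06192
  Change     0.03016    0.01508   -0.04524
  Equil        8.069    0.05227    0.01667
  solve Keq expr → x = -0.01508; check Q = 1.3620e-06

Q₀ = 9.2309e-05; Q > K (proceeds reverse)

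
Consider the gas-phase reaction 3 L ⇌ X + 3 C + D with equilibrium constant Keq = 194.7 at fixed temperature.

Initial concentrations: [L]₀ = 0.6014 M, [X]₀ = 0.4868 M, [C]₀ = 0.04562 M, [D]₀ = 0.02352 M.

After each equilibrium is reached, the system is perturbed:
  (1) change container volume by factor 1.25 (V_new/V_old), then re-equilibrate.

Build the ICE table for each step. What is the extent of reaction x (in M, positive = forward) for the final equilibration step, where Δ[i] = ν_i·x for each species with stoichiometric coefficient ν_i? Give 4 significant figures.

Q₀ = 4.9976e-06 vs Keq = 194.7 ⇒ Q<K, forward
Step 1:
                    L           X           C           D
  init         0.6014      0.4868     0.04562     0.02352
  Δ           -0.5484      0.1828      0.5484      0.1828
  eq          0.05298      0.6696       0.594      0.2063
  solve Keq expr → x = 0.1828; check Q = 194.7
Then change container volume by factor 1.25 (V_new/V_old).
Step 2:
                    L           X           C           D
  init        0.04239      0.5357      0.4752      0.1651
  Δ         -0.005282    0.001761    0.005282    0.001761
  eq          0.03711      0.5374      0.4805      0.1668
  solve Keq expr → x = 0.001761; check Q = 194.7

x = 0.001761 M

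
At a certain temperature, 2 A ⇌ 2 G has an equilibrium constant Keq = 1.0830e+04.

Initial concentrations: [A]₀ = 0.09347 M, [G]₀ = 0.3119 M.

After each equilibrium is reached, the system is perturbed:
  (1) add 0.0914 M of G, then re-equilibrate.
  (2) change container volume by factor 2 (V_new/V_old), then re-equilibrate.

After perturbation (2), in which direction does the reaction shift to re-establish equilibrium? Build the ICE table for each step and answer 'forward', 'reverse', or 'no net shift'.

Q₀ = 11.13 vs Keq = 1.0830e+04 ⇒ Q<K, forward
Step 1:
                   A          G
  init       0.09347     0.3119
  Δ         -0.08961    0.08961
  eq        0.003858     0.4015
  solve Keq expr → x = 0.04481; check Q = 1.0830e+04
Then add 0.0914 M of G.
Step 2:
                   A          G
  init      0.003858     0.4929
  Δ       8.6992e-04 -8.6992e-04
  eq        0.004728      0.492
  solve Keq expr → x = -4.3496e-04; check Q = 1.0830e+04
Then change container volume by factor 2 (V_new/V_old).
Step 3:
                   A          G
  init      0.002364      0.246
  Δ                0          0
  eq        0.002364      0.246
  solve Keq expr → x = 0; check Q = 1.0830e+04

Direction: no net shift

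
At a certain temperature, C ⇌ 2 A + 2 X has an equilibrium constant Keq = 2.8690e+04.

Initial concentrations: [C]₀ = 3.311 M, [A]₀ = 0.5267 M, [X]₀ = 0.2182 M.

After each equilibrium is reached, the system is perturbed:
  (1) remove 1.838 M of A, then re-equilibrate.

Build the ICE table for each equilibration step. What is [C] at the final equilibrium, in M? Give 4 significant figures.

[C]_eq = 0.04338 M

Q₀ = 0.003989 vs Keq = 2.8690e+04 ⇒ Q<K, forward
Step 1:
                  C         A         X
  Initial     3.311    0.5267    0.2182
  Change     -3.235     6.469     6.469
  Equil      0.0763     6.996     6.688
  solve Keq expr → x = 3.235; check Q = 2.8690e+04
Then remove 1.838 M of A.
Step 2:
                  C         A         X
  Initial    0.0763     5.158     6.688
  Change   -0.03292   0.06583   0.06583
  Equil     0.04338     5.224     6.753
  solve Keq expr → x = 0.03292; check Q = 2.8690e+04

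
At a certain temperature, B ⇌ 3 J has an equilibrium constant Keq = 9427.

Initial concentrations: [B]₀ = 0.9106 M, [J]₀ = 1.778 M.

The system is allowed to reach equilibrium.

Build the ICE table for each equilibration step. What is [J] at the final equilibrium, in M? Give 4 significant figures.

[J]_eq = 4.481 M

Q₀ = 6.173 vs Keq = 9427 ⇒ Q<K, forward
Step 1:
                  B         J
  I          0.9106     1.778
  C         -0.9011     2.703
  E        0.009546     4.481
  solve Keq expr → x = 0.9011; check Q = 9427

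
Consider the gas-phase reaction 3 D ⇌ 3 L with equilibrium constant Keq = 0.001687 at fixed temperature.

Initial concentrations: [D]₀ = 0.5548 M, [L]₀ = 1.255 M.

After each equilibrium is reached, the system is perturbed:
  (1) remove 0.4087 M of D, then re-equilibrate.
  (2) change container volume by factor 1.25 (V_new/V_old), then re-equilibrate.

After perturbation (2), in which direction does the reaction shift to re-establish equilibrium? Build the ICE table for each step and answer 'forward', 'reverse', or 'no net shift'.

Q₀ = 11.58 vs Keq = 0.001687 ⇒ Q>K, reverse
Step 1:
                   D          L
  init        0.5548      1.255
  Δ            1.062     -1.062
  eq           1.617     0.1925
  solve Keq expr → x = -0.3542; check Q = 0.001687
Then remove 0.4087 M of D.
Step 2:
                   D          L
  init         1.209     0.1925
  Δ          0.04348   -0.04348
  eq           1.252      0.149
  solve Keq expr → x = -0.01449; check Q = 0.001687
Then change container volume by factor 1.25 (V_new/V_old).
Step 3:
                   D          L
  init         1.002     0.1192
  Δ                0          0
  eq           1.002     0.1192
  solve Keq expr → x = 0; check Q = 0.001687

Direction: no net shift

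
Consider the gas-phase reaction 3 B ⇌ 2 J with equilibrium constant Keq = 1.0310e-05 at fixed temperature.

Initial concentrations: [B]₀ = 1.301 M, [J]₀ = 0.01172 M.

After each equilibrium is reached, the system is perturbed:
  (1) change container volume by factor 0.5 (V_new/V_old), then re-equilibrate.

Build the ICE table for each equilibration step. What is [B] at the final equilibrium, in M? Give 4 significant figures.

Q₀ = 6.2377e-05 vs Keq = 1.0310e-05 ⇒ Q>K, reverse
Step 1:
                  B         J
  I           1.301   0.01172
  C         0.01035 -0.006898
  E           1.311  0.004822
  solve Keq expr → x = -0.003449; check Q = 1.0310e-05
Then change container volume by factor 0.5 (V_new/V_old).
Step 2:
                  B         J
  I           2.623  0.009644
  C       -0.005922  0.003948
  E           2.617   0.01359
  solve Keq expr → x = 0.001974; check Q = 1.0310e-05

[B]_eq = 2.617 M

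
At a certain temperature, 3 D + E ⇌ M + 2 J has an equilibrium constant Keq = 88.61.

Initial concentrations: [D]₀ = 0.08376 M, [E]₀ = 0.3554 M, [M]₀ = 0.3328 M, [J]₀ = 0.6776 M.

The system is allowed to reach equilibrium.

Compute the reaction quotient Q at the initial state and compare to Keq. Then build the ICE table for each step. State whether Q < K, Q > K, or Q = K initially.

Q₀ = 731.6; Q > K (proceeds reverse)

Q₀ = 731.6 vs Keq = 88.61 ⇒ Q>K, reverse
Step 1:
                  D         E         M         J
  Initial   0.08376    0.3554    0.3328    0.6776
  Change    0.07041   0.02347  -0.02347  -0.04694
  Equil      0.1542    0.3789    0.3093    0.6307
  solve Keq expr → x = -0.02347; check Q = 88.61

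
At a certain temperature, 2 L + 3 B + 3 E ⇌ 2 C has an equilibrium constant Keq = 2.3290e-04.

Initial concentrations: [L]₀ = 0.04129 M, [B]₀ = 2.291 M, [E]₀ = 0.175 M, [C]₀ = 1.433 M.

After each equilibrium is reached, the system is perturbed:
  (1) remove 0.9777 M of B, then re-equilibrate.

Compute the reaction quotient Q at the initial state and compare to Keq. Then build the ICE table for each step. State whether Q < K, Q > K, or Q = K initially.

Q₀ = 1.8690e+04; Q > K (proceeds reverse)

Q₀ = 1.8690e+04 vs Keq = 2.3290e-04 ⇒ Q>K, reverse
Step 1:
                   L          B          E          C
  Initial    0.04129      2.291      0.175      1.433
  Change       1.098      1.648      1.648     -1.098
  Equil         1.14      3.939      1.823     0.3346
  solve Keq expr → x = -0.5492; check Q = 2.3290e-04
Then remove 0.9777 M of B.
Step 2:
                   L          B          E          C
  Initial       1.14      2.961      1.823     0.3346
  Change     0.06959     0.1044     0.1044   -0.06959
  Equil        1.209      3.065      1.927      0.265
  solve Keq expr → x = -0.0348; check Q = 2.3290e-04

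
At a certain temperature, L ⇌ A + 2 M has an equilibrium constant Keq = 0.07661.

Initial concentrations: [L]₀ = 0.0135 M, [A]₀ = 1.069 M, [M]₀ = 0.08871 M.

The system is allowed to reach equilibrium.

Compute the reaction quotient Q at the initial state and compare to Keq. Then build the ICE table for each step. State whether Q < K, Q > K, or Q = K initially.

Q₀ = 0.6231; Q > K (proceeds reverse)

Q₀ = 0.6231 vs Keq = 0.07661 ⇒ Q>K, reverse
Step 1:
                  L         A         M
  I          0.0135     1.069   0.08871
  C         0.01973  -0.01973  -0.03946
  E         0.03323     1.049   0.04925
  solve Keq expr → x = -0.01973; check Q = 0.07661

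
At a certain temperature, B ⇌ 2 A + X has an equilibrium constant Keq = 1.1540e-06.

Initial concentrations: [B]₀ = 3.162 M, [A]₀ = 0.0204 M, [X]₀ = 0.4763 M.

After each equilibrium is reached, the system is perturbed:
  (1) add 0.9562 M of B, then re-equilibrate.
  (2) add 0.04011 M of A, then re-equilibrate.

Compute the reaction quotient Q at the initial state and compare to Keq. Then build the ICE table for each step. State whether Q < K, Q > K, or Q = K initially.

Q₀ = 6.2687e-05; Q > K (proceeds reverse)

Q₀ = 6.2687e-05 vs Keq = 1.1540e-06 ⇒ Q>K, reverse
Step 1:
                    B           A           X
  init          3.162      0.0204      0.4763
  Δ          0.008801     -0.0176   -0.008801
  eq            3.171    0.002798      0.4675
  solve Keq expr → x = -0.008801; check Q = 1.1540e-06
Then add 0.9562 M of B.
Step 2:
                    B           A           X
  init          4.127    0.002798      0.4675
  Δ       -1.9667e-04  3.9334e-04  1.9667e-04
  eq            4.127    0.003191      0.4677
  solve Keq expr → x = 1.9667e-04; check Q = 1.1540e-06
Then add 0.04011 M of A.
Step 3:
                    B           A           X
  init          4.127      0.0433      0.4677
  Δ           0.02002    -0.04003    -0.02002
  eq            4.147    0.003269      0.4477
  solve Keq expr → x = -0.02002; check Q = 1.1540e-06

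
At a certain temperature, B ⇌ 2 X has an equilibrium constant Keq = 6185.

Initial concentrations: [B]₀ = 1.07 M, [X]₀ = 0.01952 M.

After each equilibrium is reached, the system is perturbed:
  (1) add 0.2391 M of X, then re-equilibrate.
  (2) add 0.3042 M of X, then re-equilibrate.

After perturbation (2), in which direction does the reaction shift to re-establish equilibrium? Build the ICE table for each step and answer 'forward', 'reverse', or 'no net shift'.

Direction: reverse

Q₀ = 3.5610e-04 vs Keq = 6185 ⇒ Q<K, forward
Step 1:
                  B         X
  I            1.07   0.01952
  C          -1.069     2.138
  E       7.5295e-04     2.158
  solve Keq expr → x = 1.069; check Q = 6185
Then add 0.2391 M of X.
Step 2:
                  B         X
  I       7.5295e-04     2.397
  C       1.7582e-04 -3.5164e-04
  E       9.2877e-04     2.397
  solve Keq expr → x = -1.7582e-04; check Q = 6185
Then add 0.3042 M of X.
Step 3:
                  B         X
  I       9.2877e-04     2.701
  C       2.5029e-04 -5.0057e-04
  E        0.001179       2.7
  solve Keq expr → x = -2.5029e-04; check Q = 6185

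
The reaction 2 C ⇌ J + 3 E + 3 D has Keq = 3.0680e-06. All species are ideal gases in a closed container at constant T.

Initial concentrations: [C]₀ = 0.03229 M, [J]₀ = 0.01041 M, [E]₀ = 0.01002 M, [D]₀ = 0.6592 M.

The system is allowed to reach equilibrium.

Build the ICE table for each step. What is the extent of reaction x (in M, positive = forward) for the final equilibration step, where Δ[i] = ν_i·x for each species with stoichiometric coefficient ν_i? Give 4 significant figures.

x = 5.7118e-05 M

Q₀ = 2.8772e-06 vs Keq = 3.0680e-06 ⇒ Q<K, forward
Step 1:
                    C           J           E           D
  Initial     0.03229     0.01041     0.01002      0.6592
  Change  -1.1424e-04  5.7118e-05  1.7135e-04  1.7135e-04
  Equil       0.03218     0.01047     0.01019      0.6594
  solve Keq expr → x = 5.7118e-05; check Q = 3.0680e-06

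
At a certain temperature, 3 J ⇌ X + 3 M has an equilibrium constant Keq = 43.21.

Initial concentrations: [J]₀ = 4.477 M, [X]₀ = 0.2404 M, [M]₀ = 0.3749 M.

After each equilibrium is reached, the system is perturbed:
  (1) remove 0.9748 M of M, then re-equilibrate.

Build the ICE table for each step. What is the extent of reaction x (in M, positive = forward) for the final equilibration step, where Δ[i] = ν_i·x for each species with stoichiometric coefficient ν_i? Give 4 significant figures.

Q₀ = 1.4116e-04 vs Keq = 43.21 ⇒ Q<K, forward
Step 1:
                  J         X         M
  init        4.477    0.2404    0.3749
  Δ          -3.316     1.105     3.316
  eq          1.161     1.346     3.691
  solve Keq expr → x = 1.105; check Q = 43.21
Then remove 0.9748 M of M.
Step 2:
                  J         X         M
  init        1.161     1.346     2.716
  Δ         -0.2207   0.07357    0.2207
  eq         0.9405     1.419     2.937
  solve Keq expr → x = 0.07357; check Q = 43.21

x = 0.07357 M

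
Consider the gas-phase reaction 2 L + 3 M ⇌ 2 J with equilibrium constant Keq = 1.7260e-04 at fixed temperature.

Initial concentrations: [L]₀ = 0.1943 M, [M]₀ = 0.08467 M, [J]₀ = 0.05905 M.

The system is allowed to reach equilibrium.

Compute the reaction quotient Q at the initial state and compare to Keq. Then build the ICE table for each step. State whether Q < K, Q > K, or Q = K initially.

Q₀ = 152.2 vs Keq = 1.7260e-04 ⇒ Q>K, reverse
Step 1:
                  L         M         J
  init       0.1943   0.08467   0.05905
  Δ         0.05881   0.08822  -0.05881
  eq         0.2531    0.1729 2.3904e-04
  solve Keq expr → x = -0.02941; check Q = 1.7260e-04

Q₀ = 152.2; Q > K (proceeds reverse)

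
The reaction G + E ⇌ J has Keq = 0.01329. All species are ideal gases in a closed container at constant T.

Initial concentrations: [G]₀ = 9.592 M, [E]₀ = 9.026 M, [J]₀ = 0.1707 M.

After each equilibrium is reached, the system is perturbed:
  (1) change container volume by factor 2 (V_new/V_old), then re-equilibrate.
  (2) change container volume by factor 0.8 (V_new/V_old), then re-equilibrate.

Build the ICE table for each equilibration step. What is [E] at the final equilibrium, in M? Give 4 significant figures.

[E]_eq = 5.343 M

Q₀ = 0.001972 vs Keq = 0.01329 ⇒ Q<K, forward
Step 1:
                   G          E          J
  init         9.592      9.026     0.1707
  Δ          -0.7922    -0.7922     0.7922
  eq             8.8      8.234     0.9629
  solve Keq expr → x = 0.7922; check Q = 0.01329
Then change container volume by factor 2 (V_new/V_old).
Step 2:
                   G          E          J
  init           4.4      4.117     0.4815
  Δ           0.2157     0.2157    -0.2157
  eq           4.616      4.333     0.2658
  solve Keq expr → x = -0.2157; check Q = 0.01329
Then change container volume by factor 0.8 (V_new/V_old).
Step 3:
                   G          E          J
  init         5.769      5.416     0.3322
  Δ         -0.07236   -0.07236    0.07236
  eq           5.697      5.343     0.4046
  solve Keq expr → x = 0.07236; check Q = 0.01329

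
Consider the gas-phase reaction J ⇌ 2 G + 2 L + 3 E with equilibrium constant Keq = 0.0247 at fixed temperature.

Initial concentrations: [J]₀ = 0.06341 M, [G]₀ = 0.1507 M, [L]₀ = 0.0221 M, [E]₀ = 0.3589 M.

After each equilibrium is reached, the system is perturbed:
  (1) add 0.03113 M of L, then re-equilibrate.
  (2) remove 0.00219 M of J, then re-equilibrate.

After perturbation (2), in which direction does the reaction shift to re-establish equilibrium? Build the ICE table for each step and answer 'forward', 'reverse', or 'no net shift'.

Direction: reverse

Q₀ = 8.0867e-06 vs Keq = 0.0247 ⇒ Q<K, forward
Step 1:
                  J         G         L         E
  init      0.06341    0.1507    0.0221    0.3589
  Δ        -0.05604    0.1121    0.1121    0.1681
  eq       0.007369    0.2628    0.1342     0.527
  solve Keq expr → x = 0.05604; check Q = 0.0247
Then add 0.03113 M of L.
Step 2:
                  J         G         L         E
  init     0.007369    0.2628    0.1653     0.527
  Δ        0.002389 -0.004778 -0.004778 -0.007167
  eq       0.009758     0.258    0.1605    0.5199
  solve Keq expr → x = -0.002389; check Q = 0.0247
Then remove 0.00219 M of J.
Step 3:
                  J         G         L         E
  init     0.007568     0.258    0.1605    0.5199
  Δ        0.001418 -0.002836 -0.002836 -0.004254
  eq       0.008986    0.2552    0.1577    0.5156
  solve Keq expr → x = -0.001418; check Q = 0.0247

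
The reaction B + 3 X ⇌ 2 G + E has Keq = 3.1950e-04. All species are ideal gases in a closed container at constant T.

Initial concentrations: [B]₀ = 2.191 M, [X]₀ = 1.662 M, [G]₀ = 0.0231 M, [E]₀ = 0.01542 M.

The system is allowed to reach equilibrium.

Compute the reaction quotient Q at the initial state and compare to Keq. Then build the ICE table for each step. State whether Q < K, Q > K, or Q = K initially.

Q₀ = 8.1804e-07; Q < K (proceeds forward)

Q₀ = 8.1804e-07 vs Keq = 3.1950e-04 ⇒ Q<K, forward
Step 1:
                   B          X          G          E
  I            2.191      1.662     0.0231    0.01542
  C          -0.0679    -0.2037     0.1358     0.0679
  E            2.123      1.458     0.1589    0.08332
  solve Keq expr → x = 0.0679; check Q = 3.1950e-04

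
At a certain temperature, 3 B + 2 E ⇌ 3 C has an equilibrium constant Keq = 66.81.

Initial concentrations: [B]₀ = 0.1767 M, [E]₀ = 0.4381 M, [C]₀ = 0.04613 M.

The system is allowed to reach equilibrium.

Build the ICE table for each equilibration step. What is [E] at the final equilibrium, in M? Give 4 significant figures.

[E]_eq = 0.3684 M

Q₀ = 0.0927 vs Keq = 66.81 ⇒ Q<K, forward
Step 1:
                   B          E          C
  init        0.1767     0.4381    0.04613
  Δ          -0.1045   -0.06965     0.1045
  eq         0.07222     0.3684     0.1506
  solve Keq expr → x = 0.03483; check Q = 66.81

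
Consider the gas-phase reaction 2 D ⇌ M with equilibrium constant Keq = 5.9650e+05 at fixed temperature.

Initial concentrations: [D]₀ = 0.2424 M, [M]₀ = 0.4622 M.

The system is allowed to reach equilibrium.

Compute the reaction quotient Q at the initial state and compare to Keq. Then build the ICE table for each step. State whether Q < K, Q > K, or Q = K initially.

Q₀ = 7.866 vs Keq = 5.9650e+05 ⇒ Q<K, forward
Step 1:
                   D          M
  I           0.2424     0.4622
  C          -0.2414     0.1207
  E       9.8854e-04     0.5829
  solve Keq expr → x = 0.1207; check Q = 5.9650e+05

Q₀ = 7.866; Q < K (proceeds forward)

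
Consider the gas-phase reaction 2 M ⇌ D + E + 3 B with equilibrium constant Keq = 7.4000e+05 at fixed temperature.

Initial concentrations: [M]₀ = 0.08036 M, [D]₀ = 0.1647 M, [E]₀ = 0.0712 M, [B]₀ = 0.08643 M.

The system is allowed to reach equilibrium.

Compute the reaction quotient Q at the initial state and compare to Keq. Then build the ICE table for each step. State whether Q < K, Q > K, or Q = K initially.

Q₀ = 0.001172; Q < K (proceeds forward)

Q₀ = 0.001172 vs Keq = 7.4000e+05 ⇒ Q<K, forward
Step 1:
                  M         D         E         B
  init      0.08036    0.1647    0.0712   0.08643
  Δ        -0.08034   0.04017   0.04017    0.1205
  eq      1.6531e-05    0.2049    0.1114    0.2069
  solve Keq expr → x = 0.04017; check Q = 7.4000e+05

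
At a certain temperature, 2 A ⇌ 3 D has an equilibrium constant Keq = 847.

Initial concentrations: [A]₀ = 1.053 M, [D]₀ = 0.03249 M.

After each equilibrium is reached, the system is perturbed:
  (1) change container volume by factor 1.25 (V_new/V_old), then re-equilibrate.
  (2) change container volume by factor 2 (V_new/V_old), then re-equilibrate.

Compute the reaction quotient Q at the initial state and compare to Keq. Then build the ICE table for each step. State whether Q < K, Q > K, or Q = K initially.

Q₀ = 3.0931e-05; Q < K (proceeds forward)

Q₀ = 3.0931e-05 vs Keq = 847 ⇒ Q<K, forward
Step 1:
                  A         D
  Initial     1.053   0.03249
  Change    -0.9889     1.483
  Equil     0.06412     1.516
  solve Keq expr → x = 0.4944; check Q = 847
Then change container volume by factor 1.25 (V_new/V_old).
Step 2:
                  A         D
  Initial    0.0513     1.213
  Change   -0.00499  0.007485
  Equil     0.04631      1.22
  solve Keq expr → x = 0.002495; check Q = 847
Then change container volume by factor 2 (V_new/V_old).
Step 3:
                  A         D
  Initial   0.02315    0.6101
  Change  -0.006394  0.009591
  Equil     0.01676    0.6197
  solve Keq expr → x = 0.003197; check Q = 847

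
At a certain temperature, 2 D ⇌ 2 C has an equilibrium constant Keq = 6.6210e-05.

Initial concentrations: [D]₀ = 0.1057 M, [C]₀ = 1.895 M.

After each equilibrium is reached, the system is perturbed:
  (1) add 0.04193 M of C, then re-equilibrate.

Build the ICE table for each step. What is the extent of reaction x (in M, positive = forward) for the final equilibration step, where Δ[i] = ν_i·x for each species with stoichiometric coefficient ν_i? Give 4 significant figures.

x = -0.0208 M

Q₀ = 321.4 vs Keq = 6.6210e-05 ⇒ Q>K, reverse
Step 1:
                    D           C
  Initial      0.1057       1.895
  Change        1.879      -1.879
  Equil         1.985     0.01615
  solve Keq expr → x = -0.9394; check Q = 6.6210e-05
Then add 0.04193 M of C.
Step 2:
                    D           C
  Initial       1.985     0.05808
  Change      0.04159    -0.04159
  Equil         2.026     0.01649
  solve Keq expr → x = -0.0208; check Q = 6.6210e-05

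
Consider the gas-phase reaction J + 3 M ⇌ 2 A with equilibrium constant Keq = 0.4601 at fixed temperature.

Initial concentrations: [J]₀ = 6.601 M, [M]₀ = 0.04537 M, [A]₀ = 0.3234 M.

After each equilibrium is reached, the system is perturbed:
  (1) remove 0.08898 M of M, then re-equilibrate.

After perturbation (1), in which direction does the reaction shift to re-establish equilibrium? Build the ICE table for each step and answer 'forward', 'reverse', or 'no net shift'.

Direction: reverse

Q₀ = 169.7 vs Keq = 0.4601 ⇒ Q>K, reverse
Step 1:
                    J           M           A
  I             6.601     0.04537      0.3234
  C           0.06278      0.1883     -0.1256
  E             6.664      0.2337      0.1978
  solve Keq expr → x = -0.06278; check Q = 0.4601
Then remove 0.08898 M of M.
Step 2:
                    J           M           A
  I             6.664      0.1447      0.1978
  C           0.01917     0.05752    -0.03834
  E             6.683      0.2022      0.1595
  solve Keq expr → x = -0.01917; check Q = 0.4601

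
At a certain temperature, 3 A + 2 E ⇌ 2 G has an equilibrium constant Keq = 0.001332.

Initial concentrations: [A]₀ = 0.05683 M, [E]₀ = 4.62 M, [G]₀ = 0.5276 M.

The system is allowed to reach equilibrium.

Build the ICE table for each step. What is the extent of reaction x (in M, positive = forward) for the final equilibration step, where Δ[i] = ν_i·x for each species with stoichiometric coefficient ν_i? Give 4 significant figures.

Q₀ = 71.05 vs Keq = 0.001332 ⇒ Q>K, reverse
Step 1:
                    A           E           G
  Initial     0.05683        4.62      0.5276
  Change       0.6332      0.4221     -0.4221
  Equil          0.69       5.042      0.1055
  solve Keq expr → x = -0.2111; check Q = 0.001332

x = -0.2111 M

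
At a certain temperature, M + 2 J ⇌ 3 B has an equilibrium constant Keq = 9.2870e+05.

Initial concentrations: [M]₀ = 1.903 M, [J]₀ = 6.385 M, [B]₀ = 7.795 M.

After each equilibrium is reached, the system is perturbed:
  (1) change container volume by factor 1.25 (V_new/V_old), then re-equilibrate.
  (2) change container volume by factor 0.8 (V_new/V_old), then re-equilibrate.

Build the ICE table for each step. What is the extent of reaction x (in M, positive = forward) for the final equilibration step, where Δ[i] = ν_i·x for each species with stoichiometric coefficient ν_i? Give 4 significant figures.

Q₀ = 6.105 vs Keq = 9.2870e+05 ⇒ Q<K, forward
Step 1:
                    M           J           B
  I             1.903       6.385       7.795
  C            -1.903      -3.805       5.708
  E        3.9831e-04        2.58        13.5
  solve Keq expr → x = 1.903; check Q = 9.2870e+05
Then change container volume by factor 1.25 (V_new/V_old).
Step 2:
                    M           J           B
  I        3.1865e-04       2.064        10.8
  C                 0           0           0
  E        3.1865e-04       2.064        10.8
  solve Keq expr → x = 0; check Q = 9.2870e+05
Then change container volume by factor 0.8 (V_new/V_old).
Step 3:
                    M           J           B
  I        3.9831e-04        2.58        13.5
  C                 0           0           0
  E        3.9831e-04        2.58        13.5
  solve Keq expr → x = 0; check Q = 9.2870e+05

x = 0 M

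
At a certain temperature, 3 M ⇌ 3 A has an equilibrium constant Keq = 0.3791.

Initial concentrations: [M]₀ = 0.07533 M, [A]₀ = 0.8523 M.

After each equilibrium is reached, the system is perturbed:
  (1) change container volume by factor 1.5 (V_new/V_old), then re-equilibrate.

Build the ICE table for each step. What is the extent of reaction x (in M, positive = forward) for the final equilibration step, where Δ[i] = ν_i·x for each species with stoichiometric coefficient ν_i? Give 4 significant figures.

Q₀ = 1448 vs Keq = 0.3791 ⇒ Q>K, reverse
Step 1:
                   M          A
  Initial    0.07533     0.8523
  Change      0.4628    -0.4628
  Equil       0.5381     0.3895
  solve Keq expr → x = -0.1543; check Q = 0.3791
Then change container volume by factor 1.5 (V_new/V_old).
Step 2:
                   M          A
  Initial     0.3588     0.2597
  Change           0          0
  Equil       0.3588     0.2597
  solve Keq expr → x = 0; check Q = 0.3791

x = 0 M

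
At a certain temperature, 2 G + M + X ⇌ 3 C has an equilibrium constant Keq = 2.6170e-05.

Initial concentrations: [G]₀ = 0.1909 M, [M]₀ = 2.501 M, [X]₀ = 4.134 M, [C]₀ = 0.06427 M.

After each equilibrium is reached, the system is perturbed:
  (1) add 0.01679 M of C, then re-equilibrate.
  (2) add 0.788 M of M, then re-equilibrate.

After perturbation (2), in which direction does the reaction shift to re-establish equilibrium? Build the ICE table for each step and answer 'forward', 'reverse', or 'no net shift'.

Q₀ = 7.0458e-04 vs Keq = 2.6170e-05 ⇒ Q>K, reverse
Step 1:
                    G           M           X           C
  I            0.1909       2.501       4.134     0.06427
  C           0.02718     0.01359     0.01359    -0.04077
  E            0.2181       2.515       4.148      0.0235
  solve Keq expr → x = -0.01359; check Q = 2.6170e-05
Then add 0.01679 M of C.
Step 2:
                    G           M           X           C
  I            0.2181       2.515       4.148     0.04029
  C           0.01067    0.005334    0.005334      -0.016
  E            0.2287        2.52       4.153     0.02429
  solve Keq expr → x = -0.005334; check Q = 2.6170e-05
Then add 0.788 M of M.
Step 3:
                    G           M           X           C
  I            0.2287       3.308       4.153     0.02429
  C         -0.001459 -7.2975e-04 -7.2975e-04    0.002189
  E            0.2273       3.307       4.152     0.02648
  solve Keq expr → x = 7.2975e-04; check Q = 2.6170e-05

Direction: forward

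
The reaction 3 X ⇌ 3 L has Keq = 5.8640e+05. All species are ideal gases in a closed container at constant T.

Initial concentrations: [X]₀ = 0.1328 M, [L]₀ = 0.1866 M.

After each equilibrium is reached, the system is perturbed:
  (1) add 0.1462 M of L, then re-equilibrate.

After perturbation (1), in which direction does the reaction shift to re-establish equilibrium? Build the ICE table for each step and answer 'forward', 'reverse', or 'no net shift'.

Q₀ = 2.774 vs Keq = 5.8640e+05 ⇒ Q<K, forward
Step 1:
                    X           L
  I            0.1328      0.1866
  C            -0.129       0.129
  E          0.003771      0.3156
  solve Keq expr → x = 0.04301; check Q = 5.8640e+05
Then add 0.1462 M of L.
Step 2:
                    X           L
  I          0.003771      0.4618
  C          0.001726   -0.001726
  E          0.005497      0.4601
  solve Keq expr → x = -5.7536e-04; check Q = 5.8640e+05

Direction: reverse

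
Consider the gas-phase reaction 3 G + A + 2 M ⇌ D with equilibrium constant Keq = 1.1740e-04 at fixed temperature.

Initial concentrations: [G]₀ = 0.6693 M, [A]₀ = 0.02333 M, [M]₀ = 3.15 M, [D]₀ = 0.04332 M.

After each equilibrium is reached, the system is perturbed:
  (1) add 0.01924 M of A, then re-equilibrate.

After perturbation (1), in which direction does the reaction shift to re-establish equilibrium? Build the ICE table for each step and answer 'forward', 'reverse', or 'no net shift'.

Q₀ = 0.6242 vs Keq = 1.1740e-04 ⇒ Q>K, reverse
Step 1:
                  G         A         M         D
  Initial    0.6693   0.02333      3.15   0.04332
  Change     0.1298   0.04328   0.08656  -0.04328
  Equil      0.7991   0.06661     3.237 4.1804e-05
  solve Keq expr → x = -0.04328; check Q = 1.1740e-04
Then add 0.01924 M of A.
Step 2:
                  G         A         M         D
  Initial    0.7991   0.08585     3.237 4.1804e-05
  Change  -3.6179e-05 -1.2060e-05 -2.4119e-05 1.2060e-05
  Equil      0.7991   0.08584     3.237 5.3864e-05
  solve Keq expr → x = 1.2060e-05; check Q = 1.1740e-04

Direction: forward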